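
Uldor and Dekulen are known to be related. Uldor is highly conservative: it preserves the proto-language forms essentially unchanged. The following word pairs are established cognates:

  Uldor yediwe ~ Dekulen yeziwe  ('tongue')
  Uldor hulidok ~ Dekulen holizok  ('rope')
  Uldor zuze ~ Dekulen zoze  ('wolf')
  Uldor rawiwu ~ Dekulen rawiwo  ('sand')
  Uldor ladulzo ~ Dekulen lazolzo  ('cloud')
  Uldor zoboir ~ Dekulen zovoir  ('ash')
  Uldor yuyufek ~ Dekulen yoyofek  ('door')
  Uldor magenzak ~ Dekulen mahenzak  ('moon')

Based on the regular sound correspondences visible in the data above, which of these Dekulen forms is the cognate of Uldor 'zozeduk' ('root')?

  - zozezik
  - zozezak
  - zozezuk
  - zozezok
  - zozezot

ladulzo ~ lazolzo — Uldor d corresponds to Dekulen z between vowels (before a back vowel).
hulidok ~ holizok, zuze ~ zoze — Uldor u corresponds to Dekulen o after a consonant, before a consonant other than r, m, n, p, b, f, v.
Applying these to Uldor 'zozeduk':
  zozeduk → zozezuk   (d→z between vowels (before a back vowel))
  zozezuk → zozezok   (u→o after a consonant, before a consonant other than r, m, n, p, b, f, v)
So the Dekulen cognate is 'zozezok'.

zozezok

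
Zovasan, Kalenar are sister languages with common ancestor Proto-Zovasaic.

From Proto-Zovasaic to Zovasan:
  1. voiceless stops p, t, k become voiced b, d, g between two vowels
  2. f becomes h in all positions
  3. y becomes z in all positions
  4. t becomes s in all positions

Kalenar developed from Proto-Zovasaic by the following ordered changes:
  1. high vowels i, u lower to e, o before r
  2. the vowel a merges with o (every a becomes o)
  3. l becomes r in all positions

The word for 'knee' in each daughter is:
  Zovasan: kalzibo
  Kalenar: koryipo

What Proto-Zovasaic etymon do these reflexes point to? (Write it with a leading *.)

Position 3: Zovasan has l, Kalenar has r. Zovasan preserves l here (none of its changes turn any other segment into l), so the proto-segment is *l.
Position 4: Zovasan has z, Kalenar has y. Kalenar preserves y here (none of its changes turn any other segment into y), so the proto-segment is *y.
Position 6: Zovasan has b, Kalenar has p. Kalenar preserves p here (none of its changes turn any other segment into p), so the proto-segment is *p.
This points to *kalyipo. Verify forward in each daughter:
Zovasan: *kalyipo > kalyibo > kalzibo  (by intervocalic voicing, unconditioned shift)
Kalenar: start from *kalyipo.
  rule 1: no change — kalyipo
  rule 2 (vowel merger): kalyipo → kolyipo
  rule 3 (unconditioned shift): kolyipo → koryipo
  ⇒ Kalenar koryipo
Only *kalyipo yields all of Zovasan kalzibo, Kalenar koryipo.

*kalyipo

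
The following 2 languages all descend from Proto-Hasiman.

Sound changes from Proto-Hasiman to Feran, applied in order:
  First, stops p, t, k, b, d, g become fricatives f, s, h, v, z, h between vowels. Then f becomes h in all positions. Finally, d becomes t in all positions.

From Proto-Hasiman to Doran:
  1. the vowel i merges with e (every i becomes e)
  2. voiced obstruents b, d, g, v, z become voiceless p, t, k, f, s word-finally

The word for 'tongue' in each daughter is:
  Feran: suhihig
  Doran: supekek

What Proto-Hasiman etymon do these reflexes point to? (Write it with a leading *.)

Position 4: Feran has i, Doran has e. Feran preserves i here (none of its changes turn any other segment into i), so the proto-segment is *i.
Position 7: Feran has g, Doran has k. Feran preserves g here (none of its changes turn any other segment into g), so the proto-segment is *g.
Verify the candidate proto-form against each daughter:
Feran: *supikig
  supikig → sufihig   [intervocalic lenition]
  sufihig → suhihig   [unconditioned shift]
  suhihig (rule 3 does not apply)
  giving Feran suhihig.
Doran: *supikig
  supikig → supekeg   [vowel merger]
  supekeg → supekek   [final devoicing]
  giving Doran supekek.
Only *supikig yields all of Feran suhihig, Doran supekek.

*supikig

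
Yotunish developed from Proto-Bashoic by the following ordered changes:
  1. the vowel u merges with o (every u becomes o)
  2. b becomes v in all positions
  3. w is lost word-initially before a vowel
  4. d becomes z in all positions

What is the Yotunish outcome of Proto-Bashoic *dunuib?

Yotunish: *dunuib > donoib > donoiv > zonoiv  (by vowel merger, unconditioned shift, unconditioned shift)

zonoiv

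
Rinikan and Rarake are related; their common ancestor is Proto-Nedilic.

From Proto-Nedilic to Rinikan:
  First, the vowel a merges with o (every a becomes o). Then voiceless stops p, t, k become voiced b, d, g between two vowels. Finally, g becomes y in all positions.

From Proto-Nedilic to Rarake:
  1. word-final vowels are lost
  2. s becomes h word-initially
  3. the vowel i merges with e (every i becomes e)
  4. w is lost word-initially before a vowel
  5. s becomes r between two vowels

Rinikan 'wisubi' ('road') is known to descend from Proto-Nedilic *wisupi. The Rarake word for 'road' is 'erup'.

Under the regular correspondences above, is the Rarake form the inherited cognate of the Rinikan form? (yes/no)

yes

Derive the expected Rarake reflex of *wisupi:
Rarake: *wisupi > wisup > wesup > esup > erup  (by apocope, vowel merger, glide loss, rhotacism)
Rarake 'erup' matches the regular reflex exactly, so the pair is cognate.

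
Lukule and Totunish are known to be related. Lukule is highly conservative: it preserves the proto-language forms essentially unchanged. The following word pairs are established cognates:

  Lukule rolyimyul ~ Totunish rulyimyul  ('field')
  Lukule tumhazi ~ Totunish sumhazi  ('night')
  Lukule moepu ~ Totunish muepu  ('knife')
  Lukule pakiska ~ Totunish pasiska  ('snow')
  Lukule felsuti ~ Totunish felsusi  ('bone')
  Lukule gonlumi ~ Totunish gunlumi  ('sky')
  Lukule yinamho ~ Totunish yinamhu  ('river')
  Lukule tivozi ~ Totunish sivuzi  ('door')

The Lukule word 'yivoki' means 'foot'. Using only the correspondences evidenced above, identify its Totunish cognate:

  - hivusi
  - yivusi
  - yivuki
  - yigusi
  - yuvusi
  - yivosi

yivusi

rolyimyul ~ rulyimyul, tivozi ~ sivuzi — Lukule o corresponds to Totunish u after a consonant, before a consonant other than r, m, n, p, b, f, v.
pakiska ~ pasiska — Lukule k corresponds to Totunish s between vowels (before a front vowel).
Applying these to Lukule 'yivoki':
  yivoki → yivuki   (o→u after a consonant, before a consonant other than r, m, n, p, b, f, v)
  yivuki → yivusi   (k→s between vowels (before a front vowel))
So the Totunish cognate is 'yivusi'.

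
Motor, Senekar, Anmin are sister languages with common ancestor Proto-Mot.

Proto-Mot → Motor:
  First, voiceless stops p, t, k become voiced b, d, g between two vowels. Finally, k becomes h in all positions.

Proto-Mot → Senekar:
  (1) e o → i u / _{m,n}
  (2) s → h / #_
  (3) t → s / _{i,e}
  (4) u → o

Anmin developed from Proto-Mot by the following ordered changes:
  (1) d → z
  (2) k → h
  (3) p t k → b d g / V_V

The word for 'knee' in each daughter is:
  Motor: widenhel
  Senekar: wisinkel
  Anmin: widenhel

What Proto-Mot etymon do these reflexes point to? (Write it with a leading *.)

*witenkel

Position 6: Motor has h, Senekar has k, Anmin has h. Senekar preserves k here (none of its changes turn any other segment into k), so the proto-segment is *k.
Position 3: Motor has d, Senekar has s, Anmin has d. In Anmin, d can only continue *t, so the proto-segment is *t.
Verify the candidate proto-form against each daughter:
Motor: *witenkel > widenkel > widenhel  (by intervocalic voicing, unconditioned shift)
Senekar: start from *witenkel.
  rule 1 (pre-nasal raising): witenkel → witinkel
  rule 2: no change — witinkel
  rule 3 (palatalisation): witinkel → wisinkel
  rule 4: no change — wisinkel
  ⇒ Senekar wisinkel
Anmin: *witenkel > witenhel > widenhel  (by unconditioned shift, intervocalic voicing)
No other proto-form is consistent with every reflex, so the reconstruction is *witenkel.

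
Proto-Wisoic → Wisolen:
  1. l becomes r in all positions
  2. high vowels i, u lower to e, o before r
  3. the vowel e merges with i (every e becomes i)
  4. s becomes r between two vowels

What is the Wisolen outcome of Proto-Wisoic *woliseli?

woririri

Wisolen: *woliseli
  woliseli → woriseri   [unconditioned shift]
  woriseri (rule 2 does not apply)
  woriseri → worisiri   [vowel merger]
  worisiri → woririri   [rhotacism]
  giving Wisolen woririri.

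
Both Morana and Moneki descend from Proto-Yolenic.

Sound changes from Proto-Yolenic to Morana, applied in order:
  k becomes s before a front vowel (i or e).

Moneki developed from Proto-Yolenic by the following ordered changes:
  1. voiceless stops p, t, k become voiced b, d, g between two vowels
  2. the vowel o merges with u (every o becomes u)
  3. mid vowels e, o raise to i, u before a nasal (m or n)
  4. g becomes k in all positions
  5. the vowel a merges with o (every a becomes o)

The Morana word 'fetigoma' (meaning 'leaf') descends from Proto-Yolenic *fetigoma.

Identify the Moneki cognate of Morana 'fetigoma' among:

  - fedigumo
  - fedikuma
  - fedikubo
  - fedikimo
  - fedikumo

fedikumo

Moneki: *fetigoma > fedigoma > fediguma > fedikuma > fedikumo  (by intervocalic voicing, vowel merger, unconditioned shift, vowel merger)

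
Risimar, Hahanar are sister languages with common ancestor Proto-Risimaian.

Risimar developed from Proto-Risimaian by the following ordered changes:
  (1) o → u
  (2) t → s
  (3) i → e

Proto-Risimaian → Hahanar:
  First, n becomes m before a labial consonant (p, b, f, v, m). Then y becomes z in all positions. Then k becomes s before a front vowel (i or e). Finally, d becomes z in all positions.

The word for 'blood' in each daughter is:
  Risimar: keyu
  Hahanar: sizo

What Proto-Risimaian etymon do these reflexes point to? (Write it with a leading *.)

*kiyo

Position 3: Risimar has y, Hahanar has z. Risimar preserves y here (none of its changes turn any other segment into y), so the proto-segment is *y.
Position 4: Risimar has u, Hahanar has o. Hahanar preserves o here (none of its changes turn any other segment into o), so the proto-segment is *o.
Continuing position by position gives *kiyo; check it forward:
Risimar: start from *kiyo.
  rule 1 (vowel merger): kiyo → kiyu
  rule 2: no change — kiyu
  rule 3 (vowel merger): kiyu → keyu
  ⇒ Risimar keyu
Hahanar: *kiyo
  kiyo (rule 1 does not apply)
  kiyo → kizo   [unconditioned shift]
  kizo → sizo   [palatalisation]
  sizo (rule 4 does not apply)
  giving Hahanar sizo.
No other proto-form is consistent with every reflex, so the reconstruction is *kiyo.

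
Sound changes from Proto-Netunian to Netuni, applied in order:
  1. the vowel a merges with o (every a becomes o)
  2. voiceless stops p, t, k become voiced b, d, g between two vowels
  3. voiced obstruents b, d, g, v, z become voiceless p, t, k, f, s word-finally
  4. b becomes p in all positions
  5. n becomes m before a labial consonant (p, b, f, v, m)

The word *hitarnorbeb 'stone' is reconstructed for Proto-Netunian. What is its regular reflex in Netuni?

Netuni: *hitarnorbeb > hitornorbeb > hidornorbeb > hidornorbep > hidornorpep  (by vowel merger, intervocalic voicing, final devoicing, unconditioned shift)

hidornorpep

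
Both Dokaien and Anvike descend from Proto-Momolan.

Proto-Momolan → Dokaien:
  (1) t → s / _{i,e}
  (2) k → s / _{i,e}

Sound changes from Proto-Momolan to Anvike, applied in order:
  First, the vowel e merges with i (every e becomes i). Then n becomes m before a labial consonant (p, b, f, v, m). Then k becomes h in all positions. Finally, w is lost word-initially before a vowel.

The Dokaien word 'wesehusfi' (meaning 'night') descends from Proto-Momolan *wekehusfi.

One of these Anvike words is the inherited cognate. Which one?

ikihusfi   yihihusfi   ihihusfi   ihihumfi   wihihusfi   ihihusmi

ihihusfi

Anvike: *wekehusfi
  wekehusfi → wikihusfi   [vowel merger]
  wikihusfi (rule 2 does not apply)
  wikihusfi → wihihusfi   [unconditioned shift]
  wihihusfi → ihihusfi   [glide loss]
  giving Anvike ihihusfi.
Among the options, 'ihihusfi' alone shows every Anvike change applied in order.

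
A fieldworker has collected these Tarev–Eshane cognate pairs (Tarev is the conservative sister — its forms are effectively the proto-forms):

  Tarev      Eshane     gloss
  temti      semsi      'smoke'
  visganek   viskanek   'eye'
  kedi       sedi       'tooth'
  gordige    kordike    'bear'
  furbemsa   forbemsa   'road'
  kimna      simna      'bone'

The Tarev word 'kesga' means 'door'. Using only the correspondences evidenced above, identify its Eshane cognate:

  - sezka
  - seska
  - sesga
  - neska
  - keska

kedi ~ sedi — Tarev k corresponds to Eshane s word-initially before a front vowel.
visganek ~ viskanek — Tarev g corresponds to Eshane k after a consonant, before a back vowel.
Applying these to Tarev 'kesga':
  kesga → sesga   (k→s word-initially before a front vowel)
  sesga → seska   (g→k after a consonant, before a back vowel)
So the Eshane cognate is 'seska'.

seska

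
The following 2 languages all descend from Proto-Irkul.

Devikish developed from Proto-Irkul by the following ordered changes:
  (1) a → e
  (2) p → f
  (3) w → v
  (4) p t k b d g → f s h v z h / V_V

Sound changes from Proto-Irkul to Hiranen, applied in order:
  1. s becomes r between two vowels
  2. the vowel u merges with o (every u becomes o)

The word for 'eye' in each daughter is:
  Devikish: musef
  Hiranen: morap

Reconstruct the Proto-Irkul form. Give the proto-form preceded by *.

Position 3: Devikish has s, Hiranen has r. Taking the neighbouring segments as reconstructed: Devikish s could go back to *t or *s; Hiranen r could go back to *s or *r — the one source consistent with every daughter is *s.
Position 5: Devikish has f, Hiranen has p. Hiranen preserves p here (none of its changes turn any other segment into p), so the proto-segment is *p.
Verify the candidate proto-form against each daughter:
Devikish: *musap > musep > musef  (by vowel merger, unconditioned shift)
Hiranen: start from *musap.
  rule 1 (rhotacism): musap → murap
  rule 2 (vowel merger): murap → morap
  ⇒ Hiranen morap
Only *musap yields all of Devikish musef, Hiranen morap.

*musap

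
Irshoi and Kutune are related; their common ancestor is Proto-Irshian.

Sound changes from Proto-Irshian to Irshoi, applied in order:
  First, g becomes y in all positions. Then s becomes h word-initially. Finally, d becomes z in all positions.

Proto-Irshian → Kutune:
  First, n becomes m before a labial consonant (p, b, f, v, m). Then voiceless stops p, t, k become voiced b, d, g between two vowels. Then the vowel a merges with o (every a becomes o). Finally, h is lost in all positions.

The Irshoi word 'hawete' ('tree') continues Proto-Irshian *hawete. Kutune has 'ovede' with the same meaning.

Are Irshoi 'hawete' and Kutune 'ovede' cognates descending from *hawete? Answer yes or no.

Derive the expected Kutune reflex of *hawete:
Kutune: start from *hawete.
  rule 1: no change — hawete
  rule 2 (intervocalic voicing): hawete → hawede
  rule 3 (vowel merger): hawede → howede
  rule 4 (h-loss): howede → owede
  ⇒ Kutune owede
The regular Kutune reflex would be 'owede', but the attested form is 'ovede'. The correspondence is irregular, so they are not cognates (the Kutune form has a different source).

no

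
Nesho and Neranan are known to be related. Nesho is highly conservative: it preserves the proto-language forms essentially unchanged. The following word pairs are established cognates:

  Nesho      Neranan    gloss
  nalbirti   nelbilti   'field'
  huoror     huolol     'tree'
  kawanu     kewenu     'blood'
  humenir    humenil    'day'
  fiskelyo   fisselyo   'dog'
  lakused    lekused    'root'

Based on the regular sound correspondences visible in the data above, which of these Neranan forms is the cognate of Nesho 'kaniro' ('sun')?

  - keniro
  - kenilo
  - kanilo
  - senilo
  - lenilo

kawanu ~ kewenu — Nesho a corresponds to Neranan e after a consonant, before a nasal.
huoror ~ huolol — Nesho r corresponds to Neranan l between vowels (before a back vowel).
Applying these to Nesho 'kaniro':
  kaniro → keniro   (a→e after a consonant, before a nasal)
  keniro → kenilo   (r→l between vowels (before a back vowel))
So the Neranan cognate is 'kenilo'.

kenilo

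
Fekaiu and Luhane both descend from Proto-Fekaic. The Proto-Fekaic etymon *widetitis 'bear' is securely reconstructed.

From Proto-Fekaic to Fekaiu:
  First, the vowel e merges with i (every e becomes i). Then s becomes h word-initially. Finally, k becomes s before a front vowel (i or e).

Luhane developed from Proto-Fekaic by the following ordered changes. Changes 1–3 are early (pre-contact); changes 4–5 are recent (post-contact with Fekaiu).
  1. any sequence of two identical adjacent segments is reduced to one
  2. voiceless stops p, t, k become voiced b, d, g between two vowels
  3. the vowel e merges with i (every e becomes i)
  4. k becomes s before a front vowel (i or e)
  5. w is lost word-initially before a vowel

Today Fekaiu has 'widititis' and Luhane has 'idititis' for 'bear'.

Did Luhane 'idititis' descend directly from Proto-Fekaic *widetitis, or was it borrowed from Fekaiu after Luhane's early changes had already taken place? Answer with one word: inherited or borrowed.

If inherited, *widetitis would pass through all of Luhane's changes:
Luhane: start from *widetitis.
  rule 1: no change — widetitis
  rule 2 (intervocalic voicing): widetitis → widedidis
  rule 3 (vowel merger): widedidis → widididis
  rule 4: no change — widididis
  rule 5 (glide loss): widididis → idididis
  ⇒ Luhane idididis
If borrowed from Fekaiu 'widititis' after the early changes, it would undergo only the recent ones:
  rule 4 (palatalisation): no change (widititis)
  rule 5 (glide loss): widititis → idititis
  ⇒ as a loan: idititis
Luhane 'idititis' matches the loan outcome 'idititis', not the inherited 'idididis' — it skipped the early Luhane changes, so it was borrowed from Fekaiu.

borrowed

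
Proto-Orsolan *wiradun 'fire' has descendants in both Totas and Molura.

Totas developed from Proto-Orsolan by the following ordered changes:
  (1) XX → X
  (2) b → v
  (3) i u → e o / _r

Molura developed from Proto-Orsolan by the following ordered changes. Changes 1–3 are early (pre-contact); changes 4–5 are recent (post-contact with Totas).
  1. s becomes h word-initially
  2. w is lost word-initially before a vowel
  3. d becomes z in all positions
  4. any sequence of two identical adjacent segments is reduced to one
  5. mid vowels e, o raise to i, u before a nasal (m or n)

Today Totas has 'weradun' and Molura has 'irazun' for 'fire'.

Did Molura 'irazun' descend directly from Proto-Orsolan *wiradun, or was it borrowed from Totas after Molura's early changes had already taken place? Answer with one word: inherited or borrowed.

If inherited, *wiradun would pass through all of Molura's changes:
Molura: *wiradun > iradun > irazun  (by glide loss, unconditioned shift)
If borrowed from Totas 'weradun' after the early changes, it would undergo only the recent ones:
  rule 4 (degemination): no change (weradun)
  rule 5 (pre-nasal raising): no change (weradun)
  ⇒ as a loan: weradun
Molura 'irazun' matches the inherited outcome exactly, so it is an inherited cognate, not a loan.

inherited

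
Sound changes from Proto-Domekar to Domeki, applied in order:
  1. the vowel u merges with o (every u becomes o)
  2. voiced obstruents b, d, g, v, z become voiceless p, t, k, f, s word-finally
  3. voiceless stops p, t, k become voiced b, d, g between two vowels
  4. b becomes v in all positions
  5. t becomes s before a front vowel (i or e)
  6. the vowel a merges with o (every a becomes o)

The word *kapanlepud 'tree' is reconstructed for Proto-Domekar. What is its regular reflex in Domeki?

kovonlevot

Domeki: start from *kapanlepud.
  rule 1 (vowel merger): kapanlepud → kapanlepod
  rule 2 (final devoicing): kapanlepod → kapanlepot
  rule 3 (intervocalic voicing): kapanlepot → kabanlebot
  rule 4 (unconditioned shift): kabanlebot → kavanlevot
  rule 5: no change — kavanlevot
  rule 6 (vowel merger): kavanlevot → kovonlevot
  ⇒ Domeki kovonlevot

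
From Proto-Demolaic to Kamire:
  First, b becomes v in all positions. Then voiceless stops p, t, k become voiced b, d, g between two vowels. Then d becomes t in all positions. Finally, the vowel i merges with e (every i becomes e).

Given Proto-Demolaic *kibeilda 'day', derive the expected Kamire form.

keveelta

Kamire: *kibeilda > kiveilda > kiveilta > keveelta  (by unconditioned shift, unconditioned shift, vowel merger)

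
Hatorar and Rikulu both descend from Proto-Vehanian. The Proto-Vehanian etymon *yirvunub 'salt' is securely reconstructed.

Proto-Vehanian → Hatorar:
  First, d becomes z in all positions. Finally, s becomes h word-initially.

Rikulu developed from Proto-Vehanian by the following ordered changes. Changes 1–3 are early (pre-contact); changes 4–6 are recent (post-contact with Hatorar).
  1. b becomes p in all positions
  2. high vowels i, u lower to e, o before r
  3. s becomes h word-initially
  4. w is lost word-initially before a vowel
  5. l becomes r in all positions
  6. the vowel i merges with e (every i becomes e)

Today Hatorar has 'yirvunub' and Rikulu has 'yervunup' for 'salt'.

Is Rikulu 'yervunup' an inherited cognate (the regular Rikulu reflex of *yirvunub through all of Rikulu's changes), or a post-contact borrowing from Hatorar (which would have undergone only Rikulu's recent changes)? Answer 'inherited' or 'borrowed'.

If inherited, *yirvunub would pass through all of Rikulu's changes:
Rikulu: start from *yirvunub.
  rule 1 (unconditioned shift): yirvunub → yirvunup
  rule 2 (pre-rhotic lowering): yirvunup → yervunup
  rule 3: no change — yervunup
  rule 4: no change — yervunup
  rule 5: no change — yervunup
  rule 6: no change — yervunup
  ⇒ Rikulu yervunup
If borrowed from Hatorar 'yirvunub' after the early changes, it would undergo only the recent ones:
  rule 4 (glide loss): no change (yirvunub)
  rule 5 (unconditioned shift): no change (yirvunub)
  rule 6 (vowel merger): yirvunub → yervunub
  ⇒ as a loan: yervunub
Rikulu 'yervunup' matches the inherited outcome exactly, so it is an inherited cognate, not a loan.

inherited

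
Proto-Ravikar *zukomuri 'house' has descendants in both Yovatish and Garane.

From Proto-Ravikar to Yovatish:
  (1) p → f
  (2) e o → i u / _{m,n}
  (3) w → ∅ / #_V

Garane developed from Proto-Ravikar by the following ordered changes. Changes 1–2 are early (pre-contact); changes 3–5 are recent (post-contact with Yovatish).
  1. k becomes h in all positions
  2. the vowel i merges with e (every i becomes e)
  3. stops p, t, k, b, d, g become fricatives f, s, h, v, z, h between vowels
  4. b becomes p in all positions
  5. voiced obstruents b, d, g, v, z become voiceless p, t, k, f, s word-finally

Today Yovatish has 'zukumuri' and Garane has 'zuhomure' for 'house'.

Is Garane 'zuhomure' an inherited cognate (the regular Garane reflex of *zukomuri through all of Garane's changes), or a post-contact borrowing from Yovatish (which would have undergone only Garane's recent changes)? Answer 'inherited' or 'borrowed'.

If inherited, *zukomuri would pass through all of Garane's changes:
Garane: *zukomuri
  zukomuri → zuhomuri   [unconditioned shift]
  zuhomuri → zuhomure   [vowel merger]
  zuhomure (rule 3 does not apply)
  zuhomure (rule 4 does not apply)
  zuhomure (rule 5 does not apply)
  giving Garane zuhomure.
If borrowed from Yovatish 'zukumuri' after the early changes, it would undergo only the recent ones:
  rule 3 (intervocalic lenition): zukumuri → zuhumuri
  rule 4 (unconditioned shift): no change (zuhumuri)
  rule 5 (final devoicing): no change (zuhumuri)
  ⇒ as a loan: zuhumuri
Garane 'zuhomure' matches the inherited outcome exactly, so it is an inherited cognate, not a loan.

inherited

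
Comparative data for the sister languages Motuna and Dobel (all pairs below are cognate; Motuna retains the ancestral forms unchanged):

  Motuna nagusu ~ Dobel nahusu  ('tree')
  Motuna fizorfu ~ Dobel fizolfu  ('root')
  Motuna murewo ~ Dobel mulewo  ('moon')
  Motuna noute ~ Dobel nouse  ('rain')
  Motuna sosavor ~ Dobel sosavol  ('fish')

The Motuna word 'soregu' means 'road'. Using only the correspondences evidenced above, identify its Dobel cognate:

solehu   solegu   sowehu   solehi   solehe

solehu

murewo ~ mulewo — Motuna r corresponds to Dobel l between vowels (before a front vowel).
nagusu ~ nahusu — Motuna g corresponds to Dobel h between vowels (before a back vowel).
Applying these to Motuna 'soregu':
  soregu → solegu   (r→l between vowels (before a front vowel))
  solegu → solehu   (g→h between vowels (before a back vowel))
So the Dobel cognate is 'solehu'.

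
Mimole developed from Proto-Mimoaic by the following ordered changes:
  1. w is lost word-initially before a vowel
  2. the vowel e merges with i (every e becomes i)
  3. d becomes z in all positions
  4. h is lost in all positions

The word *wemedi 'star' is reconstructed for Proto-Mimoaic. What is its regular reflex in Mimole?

Mimole: *wemedi
  wemedi → emedi   [glide loss]
  emedi → imidi   [vowel merger]
  imidi → imizi   [unconditioned shift]
  imizi (rule 4 does not apply)
  giving Mimole imizi.

imizi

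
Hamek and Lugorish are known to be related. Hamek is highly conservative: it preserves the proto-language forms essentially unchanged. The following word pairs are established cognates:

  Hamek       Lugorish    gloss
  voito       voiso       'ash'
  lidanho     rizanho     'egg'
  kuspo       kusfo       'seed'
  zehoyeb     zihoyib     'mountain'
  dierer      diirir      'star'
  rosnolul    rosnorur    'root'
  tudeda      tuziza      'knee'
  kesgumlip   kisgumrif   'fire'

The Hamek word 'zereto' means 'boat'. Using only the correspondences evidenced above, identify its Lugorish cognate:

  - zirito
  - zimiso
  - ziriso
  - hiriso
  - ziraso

ziriso

dierer ~ diirir — Hamek e corresponds to Lugorish i after a consonant, before r.
zehoyeb ~ zihoyib, tudeda ~ tuziza — Hamek e corresponds to Lugorish i after a consonant, before a consonant other than r, m, n, p, b, f, v.
voito ~ voiso — Hamek t corresponds to Lugorish s between vowels (before a back vowel).
Applying these to Hamek 'zereto':
  zereto → zireto   (e→i after a consonant, before r)
  zireto → zirito   (e→i after a consonant, before a consonant other than r, m, n, p, b, f, v)
  zirito → ziriso   (t→s between vowels (before a back vowel))
So the Lugorish cognate is 'ziriso'.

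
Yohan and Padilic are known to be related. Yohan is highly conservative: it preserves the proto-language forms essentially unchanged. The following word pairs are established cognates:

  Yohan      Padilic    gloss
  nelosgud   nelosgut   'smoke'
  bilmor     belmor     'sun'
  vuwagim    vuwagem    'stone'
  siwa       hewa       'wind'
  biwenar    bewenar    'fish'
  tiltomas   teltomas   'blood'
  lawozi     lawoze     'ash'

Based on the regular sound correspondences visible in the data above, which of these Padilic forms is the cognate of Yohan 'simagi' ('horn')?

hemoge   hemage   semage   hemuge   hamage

siwa ~ hewa — Yohan s corresponds to Padilic h word-initially before a front vowel.
vuwagim ~ vuwagem — Yohan i corresponds to Padilic e after a consonant, before a nasal.
lawozi ~ lawoze — Yohan i corresponds to Padilic e word-finally.
Applying these to Yohan 'simagi':
  simagi → himagi   (s→h word-initially before a front vowel)
  himagi → hemagi   (i→e after a consonant, before a nasal)
  hemagi → hemage   (i→e word-finally)
So the Padilic cognate is 'hemage'.

hemage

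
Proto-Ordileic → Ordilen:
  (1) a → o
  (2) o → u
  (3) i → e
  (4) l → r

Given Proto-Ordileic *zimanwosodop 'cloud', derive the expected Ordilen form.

zemunwusudup

Ordilen: *zimanwosodop
  zimanwosodop → zimonwosodop   [vowel merger]
  zimonwosodop → zimunwusudup   [vowel merger]
  zimunwusudup → zemunwusudup   [vowel merger]
  zemunwusudup (rule 4 does not apply)
  giving Ordilen zemunwusudup.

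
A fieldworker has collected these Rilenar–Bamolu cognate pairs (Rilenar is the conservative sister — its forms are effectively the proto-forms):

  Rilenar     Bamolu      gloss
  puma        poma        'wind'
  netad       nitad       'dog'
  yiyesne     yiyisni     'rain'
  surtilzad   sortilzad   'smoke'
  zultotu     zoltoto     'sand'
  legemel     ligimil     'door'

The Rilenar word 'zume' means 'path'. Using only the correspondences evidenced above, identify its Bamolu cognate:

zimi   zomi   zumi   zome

puma ~ poma — Rilenar u corresponds to Bamolu o after a consonant, before a nasal.
yiyesne ~ yiyisni — Rilenar e corresponds to Bamolu i word-finally.
Applying these to Rilenar 'zume':
  zume → zome   (u→o after a consonant, before a nasal)
  zome → zomi   (e→i word-finally)
So the Bamolu cognate is 'zomi'.

zomi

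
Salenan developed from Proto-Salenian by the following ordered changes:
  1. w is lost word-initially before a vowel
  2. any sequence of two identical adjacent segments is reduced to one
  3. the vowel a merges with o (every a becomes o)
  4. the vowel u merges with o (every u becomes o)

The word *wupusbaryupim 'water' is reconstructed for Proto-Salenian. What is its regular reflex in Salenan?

Salenan: start from *wupusbaryupim.
  rule 1 (glide loss): wupusbaryupim → upusbaryupim
  rule 2: no change — upusbaryupim
  rule 3 (vowel merger): upusbaryupim → upusboryupim
  rule 4 (vowel merger): upusboryupim → oposboryopim
  ⇒ Salenan oposboryopim

oposboryopim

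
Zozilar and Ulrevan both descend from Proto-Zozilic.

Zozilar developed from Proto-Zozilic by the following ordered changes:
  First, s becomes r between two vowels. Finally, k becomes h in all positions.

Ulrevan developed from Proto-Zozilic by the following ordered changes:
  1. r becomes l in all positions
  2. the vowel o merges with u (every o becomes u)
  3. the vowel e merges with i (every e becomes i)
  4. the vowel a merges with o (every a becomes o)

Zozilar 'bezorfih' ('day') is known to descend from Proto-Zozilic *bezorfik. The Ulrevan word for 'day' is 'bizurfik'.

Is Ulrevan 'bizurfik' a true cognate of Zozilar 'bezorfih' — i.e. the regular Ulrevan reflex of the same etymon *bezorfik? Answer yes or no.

no

Derive the expected Ulrevan reflex of *bezorfik:
Ulrevan: *bezorfik
  bezorfik → bezolfik   [unconditioned shift]
  bezolfik → bezulfik   [vowel merger]
  bezulfik → bizulfik   [vowel merger]
  bizulfik (rule 4 does not apply)
  giving Ulrevan bizulfik.
The regular Ulrevan reflex would be 'bizulfik', but the attested form is 'bizurfik'. The correspondence is irregular, so they are not cognates (the Ulrevan form has a different source).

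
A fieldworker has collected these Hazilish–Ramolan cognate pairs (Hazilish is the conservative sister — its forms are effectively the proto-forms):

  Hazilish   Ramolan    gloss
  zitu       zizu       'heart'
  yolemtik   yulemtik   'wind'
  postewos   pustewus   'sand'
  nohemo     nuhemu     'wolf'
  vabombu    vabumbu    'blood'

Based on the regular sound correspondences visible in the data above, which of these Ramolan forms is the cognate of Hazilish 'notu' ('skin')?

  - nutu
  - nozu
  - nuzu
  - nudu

yolemtik ~ yulemtik, postewos ~ pustewus — Hazilish o corresponds to Ramolan u after a consonant, before a consonant other than r, m, n, p, b, f, v.
zitu ~ zizu — Hazilish t corresponds to Ramolan z between vowels (before a back vowel).
Applying these to Hazilish 'notu':
  notu → nutu   (o→u after a consonant, before a consonant other than r, m, n, p, b, f, v)
  nutu → nuzu   (t→z between vowels (before a back vowel))
So the Ramolan cognate is 'nuzu'.

nuzu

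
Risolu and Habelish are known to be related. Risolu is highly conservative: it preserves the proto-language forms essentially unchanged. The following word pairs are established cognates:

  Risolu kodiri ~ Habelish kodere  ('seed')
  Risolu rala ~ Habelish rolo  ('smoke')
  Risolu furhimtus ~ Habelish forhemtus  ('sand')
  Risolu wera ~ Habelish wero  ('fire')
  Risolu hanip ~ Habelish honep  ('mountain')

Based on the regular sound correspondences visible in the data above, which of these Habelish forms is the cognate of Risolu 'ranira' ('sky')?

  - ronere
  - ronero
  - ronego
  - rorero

ronero

hanip ~ honep — Risolu a corresponds to Habelish o after a consonant, before a nasal.
kodiri ~ kodere — Risolu i corresponds to Habelish e after a consonant, before r.
rala ~ rolo, wera ~ wero — Risolu a corresponds to Habelish o word-finally.
Applying these to Risolu 'ranira':
  ranira → ronira   (a→o after a consonant, before a nasal)
  ronira → ronera   (i→e after a consonant, before r)
  ronera → ronero   (a→o word-finally)
So the Habelish cognate is 'ronero'.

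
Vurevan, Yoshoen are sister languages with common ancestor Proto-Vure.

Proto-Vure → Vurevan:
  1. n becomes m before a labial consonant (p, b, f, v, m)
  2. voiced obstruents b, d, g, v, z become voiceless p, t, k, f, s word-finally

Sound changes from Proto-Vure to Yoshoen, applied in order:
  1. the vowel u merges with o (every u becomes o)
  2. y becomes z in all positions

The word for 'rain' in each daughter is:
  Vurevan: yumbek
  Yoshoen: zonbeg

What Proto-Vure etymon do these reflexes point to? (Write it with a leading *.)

Position 2: Vurevan has u, Yoshoen has o. Vurevan preserves u here (none of its changes turn any other segment into u), so the proto-segment is *u.
Position 1: Vurevan has y, Yoshoen has z. Vurevan preserves y here (none of its changes turn any other segment into y), so the proto-segment is *y.
This points to *yunbeg. Verify forward in each daughter:
Vurevan: start from *yunbeg.
  rule 1 (nasal place assimilation): yunbeg → yumbeg
  rule 2 (final devoicing): yumbeg → yumbek
  ⇒ Vurevan yumbek
Yoshoen: start from *yunbeg.
  rule 1 (vowel merger): yunbeg → yonbeg
  rule 2 (unconditioned shift): yonbeg → zonbeg
  ⇒ Yoshoen zonbeg
Only *yunbeg yields all of Vurevan yumbek, Yoshoen zonbeg.

*yunbeg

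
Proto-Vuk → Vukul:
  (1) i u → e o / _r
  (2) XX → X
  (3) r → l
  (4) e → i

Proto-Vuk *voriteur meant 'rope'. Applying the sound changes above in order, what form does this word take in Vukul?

Vukul: *voriteur > voriteor > voliteol > volitiol  (by pre-rhotic lowering, unconditioned shift, vowel merger)

volitiol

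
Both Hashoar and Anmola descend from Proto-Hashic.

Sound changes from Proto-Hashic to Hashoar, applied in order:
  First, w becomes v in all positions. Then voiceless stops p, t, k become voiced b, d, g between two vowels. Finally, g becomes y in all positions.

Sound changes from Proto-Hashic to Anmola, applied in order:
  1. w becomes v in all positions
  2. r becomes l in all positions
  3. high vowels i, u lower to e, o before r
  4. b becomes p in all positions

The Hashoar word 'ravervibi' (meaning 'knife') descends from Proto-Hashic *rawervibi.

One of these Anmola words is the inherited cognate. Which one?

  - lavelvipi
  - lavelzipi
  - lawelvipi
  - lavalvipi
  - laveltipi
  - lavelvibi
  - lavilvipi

lavelvipi

Anmola: start from *rawervibi.
  rule 1 (unconditioned shift): rawervibi → ravervibi
  rule 2 (unconditioned shift): ravervibi → lavelvibi
  rule 3: no change — lavelvibi
  rule 4 (unconditioned shift): lavelvibi → lavelvipi
  ⇒ Anmola lavelvipi
Among the options, 'lavelvipi' alone shows every Anmola change applied in order.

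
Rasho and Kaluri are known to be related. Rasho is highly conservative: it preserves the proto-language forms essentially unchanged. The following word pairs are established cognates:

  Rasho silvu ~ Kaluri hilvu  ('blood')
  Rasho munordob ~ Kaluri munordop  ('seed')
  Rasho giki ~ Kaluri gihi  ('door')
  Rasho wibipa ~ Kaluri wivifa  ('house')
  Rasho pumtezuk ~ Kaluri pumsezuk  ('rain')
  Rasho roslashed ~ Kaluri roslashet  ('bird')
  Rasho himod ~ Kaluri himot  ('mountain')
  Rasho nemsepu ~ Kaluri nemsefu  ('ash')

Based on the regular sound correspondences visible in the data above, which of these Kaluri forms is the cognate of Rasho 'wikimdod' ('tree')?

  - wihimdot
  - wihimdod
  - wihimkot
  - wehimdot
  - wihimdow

wihimdot

giki ~ gihi — Rasho k corresponds to Kaluri h between vowels (before a front vowel).
roslashed ~ roslashet, himod ~ himot — Rasho d corresponds to Kaluri t word-finally.
Applying these to Rasho 'wikimdod':
  wikimdod → wihimdod   (k→h between vowels (before a front vowel))
  wihimdod → wihimdot   (d→t word-finally)
So the Kaluri cognate is 'wihimdot'.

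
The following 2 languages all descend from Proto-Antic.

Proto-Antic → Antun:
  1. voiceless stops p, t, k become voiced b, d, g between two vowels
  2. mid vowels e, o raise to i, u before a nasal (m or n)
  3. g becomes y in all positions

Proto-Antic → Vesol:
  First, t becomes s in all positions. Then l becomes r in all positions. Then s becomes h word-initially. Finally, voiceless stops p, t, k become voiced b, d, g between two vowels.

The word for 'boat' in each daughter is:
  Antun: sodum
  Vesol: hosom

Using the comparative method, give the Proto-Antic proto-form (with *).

*sotom

Position 3: Antun has d, Vesol has s. Taking the neighbouring segments as reconstructed: Antun d could go back to *t or *d; Vesol s could go back to *t or *s — the one source consistent with every daughter is *t.
Position 4: Antun has u, Vesol has o. Vesol preserves o here (none of its changes turn any other segment into o), so the proto-segment is *o.
Position 1: Antun has s, Vesol has h. Antun preserves s here (none of its changes turn any other segment into s), so the proto-segment is *s.
Verify the candidate proto-form against each daughter:
Antun: *sotom
  sotom → sodom   [intervocalic voicing]
  sodom → sodum   [pre-nasal raising]
  sodum (rule 3 does not apply)
  giving Antun sodum.
Vesol: *sotom
  sotom → sosom   [unconditioned shift]
  sosom (rule 2 does not apply)
  sosom → hosom   [debuccalisation]
  hosom (rule 4 does not apply)
  giving Vesol hosom.
No other proto-form is consistent with every reflex, so the reconstruction is *sotom.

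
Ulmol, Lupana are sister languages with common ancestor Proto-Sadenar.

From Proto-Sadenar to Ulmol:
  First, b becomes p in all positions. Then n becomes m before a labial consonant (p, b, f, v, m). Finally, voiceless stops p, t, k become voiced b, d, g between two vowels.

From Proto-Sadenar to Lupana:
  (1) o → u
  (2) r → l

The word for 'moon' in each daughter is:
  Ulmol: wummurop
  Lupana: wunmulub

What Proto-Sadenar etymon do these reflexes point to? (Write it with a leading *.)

Position 6: Ulmol has r, Lupana has l. Ulmol preserves r here (none of its changes turn any other segment into r), so the proto-segment is *r.
Position 8: Ulmol has p, Lupana has b. Lupana preserves b here (none of its changes turn any other segment into b), so the proto-segment is *b.
Position 3: Ulmol has m, Lupana has n. Lupana preserves n here (none of its changes turn any other segment into n), so the proto-segment is *n.
This points to *wunmurob. Verify forward in each daughter:
Ulmol: *wunmurob > wunmurop > wummurop  (by unconditioned shift, nasal place assimilation)
Lupana: start from *wunmurob.
  rule 1 (vowel merger): wunmurob → wunmurub
  rule 2 (unconditioned shift): wunmurub → wunmulub
  ⇒ Lupana wunmulub
Only *wunmurob yields all of Ulmol wummurop, Lupana wunmulub.

*wunmurob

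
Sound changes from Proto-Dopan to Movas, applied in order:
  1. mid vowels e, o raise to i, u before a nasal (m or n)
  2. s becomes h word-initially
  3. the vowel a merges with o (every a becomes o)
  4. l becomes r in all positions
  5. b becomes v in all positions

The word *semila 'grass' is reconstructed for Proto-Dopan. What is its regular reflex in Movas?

Movas: start from *semila.
  rule 1 (pre-nasal raising): semila → simila
  rule 2 (debuccalisation): simila → himila
  rule 3 (vowel merger): himila → himilo
  rule 4 (unconditioned shift): himilo → himiro
  rule 5: no change — himiro
  ⇒ Movas himiro

himiro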